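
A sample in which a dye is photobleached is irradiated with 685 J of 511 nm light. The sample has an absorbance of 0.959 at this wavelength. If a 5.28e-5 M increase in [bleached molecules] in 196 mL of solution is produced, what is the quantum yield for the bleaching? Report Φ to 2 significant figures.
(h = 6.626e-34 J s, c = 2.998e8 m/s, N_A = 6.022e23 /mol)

Φ = 0.0040

Product: (5.28e-5 M)(0.196 L) = 1.035e-5 mol.
Photon energy at 511 nm: hc/λ = (6.626e-34)(2.998e8)/(511e-9) = 3.887e-19 J.
Photons incident: 685 / 3.887e-19 = 1.762e21, i.e. 1.762e21/6.022e23 = 0.002926 mol.
Fraction absorbed: 1 − 10^(−0.959) = 0.8901.
Photons absorbed: 0.8901 × 0.002926 = 0.002604 mol.
Φ = 1.035e-5 mol / 0.002604 mol photons = 0.0040.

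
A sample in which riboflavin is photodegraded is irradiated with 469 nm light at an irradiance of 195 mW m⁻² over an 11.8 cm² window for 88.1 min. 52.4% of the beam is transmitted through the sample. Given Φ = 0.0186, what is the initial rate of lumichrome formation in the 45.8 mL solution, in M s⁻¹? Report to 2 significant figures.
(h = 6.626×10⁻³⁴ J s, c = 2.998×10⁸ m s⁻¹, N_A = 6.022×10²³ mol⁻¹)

1.7×10⁻¹⁰ M s⁻¹

Photon energy at 469 nm: hc/λ = (6.626×10⁻³⁴)(2.998×10⁸)/(469×10⁻⁹) = 4.236×10⁻¹⁹ J.
Energy delivered: (195 mW m⁻²)(11.8×10⁻⁴ m²)(5286 s) = 1.216 J.
Photons incident: 1.216 / 4.236×10⁻¹⁹ = 2.871×10¹⁸, i.e. 2.871×10¹⁸/6.022×10²³ = 4.768×10⁻⁶ mol.
Fraction absorbed: 1 − 52.4/100 = 0.4760.
Photons absorbed: 0.4760 × 4.768×10⁻⁶ = 2.270×10⁻⁶ mol.
Product formed: 0.0186 × 2.270×10⁻⁶ = 4.222×10⁻⁸ mol.
Rate: 4.222×10⁻⁸ mol / (5286 s × 0.0458 L) = 1.7×10⁻¹⁰ M s⁻¹.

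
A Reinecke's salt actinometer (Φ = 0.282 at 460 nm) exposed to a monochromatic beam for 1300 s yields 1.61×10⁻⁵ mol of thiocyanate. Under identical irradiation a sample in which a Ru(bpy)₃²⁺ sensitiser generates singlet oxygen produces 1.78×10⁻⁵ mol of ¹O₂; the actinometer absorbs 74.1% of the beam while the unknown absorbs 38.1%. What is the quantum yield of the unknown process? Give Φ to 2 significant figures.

Φ = 0.61

Photons absorbed by the actinometer: 1.61×10⁻⁵ / 0.282 = 5.709×10⁻⁵ mol.
Incident flux: 5.709×10⁻⁵ / 0.741 = 7.704×10⁻⁵ einstein.
Absorbed by unknown: 0.381 × 7.704×10⁻⁵ = 2.935×10⁻⁵ mol.
Φ(unknown) = 1.78×10⁻⁵ / 2.935×10⁻⁵ = 0.61.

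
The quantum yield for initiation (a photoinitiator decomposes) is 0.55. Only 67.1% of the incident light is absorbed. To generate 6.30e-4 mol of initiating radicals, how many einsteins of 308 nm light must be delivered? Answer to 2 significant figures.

0.0017 einstein

Photons that must be absorbed: 6.30e-4 / 0.55 = 0.001145 mol.
Incident photons needed: 0.001145 / 0.671 = 0.001706 mol.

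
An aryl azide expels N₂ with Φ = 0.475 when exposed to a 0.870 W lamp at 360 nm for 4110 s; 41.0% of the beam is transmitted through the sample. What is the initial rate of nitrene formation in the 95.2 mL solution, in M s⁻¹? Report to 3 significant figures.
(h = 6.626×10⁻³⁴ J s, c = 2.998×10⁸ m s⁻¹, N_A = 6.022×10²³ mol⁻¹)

Photon energy at 360 nm: hc/λ = (6.626×10⁻³⁴)(2.998×10⁸)/(360×10⁻⁹) = 5.518×10⁻¹⁹ J.
Energy delivered: (0.870 W)(4110 s) = 3576 J.
Photons incident: 3576 / 5.518×10⁻¹⁹ = 6.481×10²¹, i.e. 6.481×10²¹/6.022×10²³ = 0.01076 mol.
Fraction absorbed: 1 − 41.0/100 = 0.5900.
Photons absorbed: 0.5900 × 0.01076 = 0.006348 mol.
Product formed: 0.475 × 0.006348 = 0.003015 mol.
Rate: 0.003015 mol / (4110 s × 0.0952 L) = 7.71×10⁻⁶ M s⁻¹.

7.71×10⁻⁶ M s⁻¹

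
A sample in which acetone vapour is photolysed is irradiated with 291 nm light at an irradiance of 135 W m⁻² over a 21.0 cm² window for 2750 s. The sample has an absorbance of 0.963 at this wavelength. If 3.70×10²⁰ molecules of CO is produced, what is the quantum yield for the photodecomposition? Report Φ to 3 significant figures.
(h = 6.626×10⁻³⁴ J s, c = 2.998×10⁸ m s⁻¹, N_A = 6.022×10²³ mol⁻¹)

Φ = 0.364

Product: 3.70×10²⁰ / 6.022×10²³ = 6.144×10⁻⁴ mol.
Photon energy at 291 nm: hc/λ = (6.626×10⁻³⁴)(2.998×10⁸)/(291×10⁻⁹) = 6.826×10⁻¹⁹ J.
Energy delivered: (135 W m⁻²)(21.0×10⁻⁴ m²)(2750 s) = 779.6 J.
Photons incident: 779.6 / 6.826×10⁻¹⁹ = 1.142×10²¹, i.e. 1.142×10²¹/6.022×10²³ = 0.001896 mol.
Fraction absorbed: 1 − 10^(−0.963) = 0.8911.
Photons absorbed: 0.8911 × 0.001896 = 0.001690 mol.
Φ = 6.144×10⁻⁴ mol / 0.001690 mol photons = 0.364.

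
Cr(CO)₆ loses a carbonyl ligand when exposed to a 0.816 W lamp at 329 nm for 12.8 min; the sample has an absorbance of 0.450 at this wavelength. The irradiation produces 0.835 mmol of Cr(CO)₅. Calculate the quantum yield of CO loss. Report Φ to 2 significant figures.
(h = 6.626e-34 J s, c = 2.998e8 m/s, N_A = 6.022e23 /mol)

Product: 0.835 mmol = 8.35e-4 mol.
Photon energy at 329 nm: hc/λ = (6.626e-34)(2.998e8)/(329e-9) = 6.038e-19 J.
Energy delivered: (0.816 W)(768 s) = 626.7 J.
Photons incident: 626.7 / 6.038e-19 = 1.038e21, i.e. 1.038e21/6.022e23 = 0.001724 mol.
Fraction absorbed: 1 − 10^(−0.450) = 0.6452.
Photons absorbed: 0.6452 × 0.001724 = 0.001112 mol.
Φ = 8.35e-4 mol / 0.001112 mol photons = 0.75.

Φ = 0.75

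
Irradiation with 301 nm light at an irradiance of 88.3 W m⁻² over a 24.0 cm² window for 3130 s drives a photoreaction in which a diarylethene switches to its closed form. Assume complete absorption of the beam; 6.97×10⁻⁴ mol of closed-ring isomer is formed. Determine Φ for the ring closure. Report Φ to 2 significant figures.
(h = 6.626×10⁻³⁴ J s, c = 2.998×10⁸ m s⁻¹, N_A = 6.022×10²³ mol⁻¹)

Photon energy at 301 nm: hc/λ = (6.626×10⁻³⁴)(2.998×10⁸)/(301×10⁻⁹) = 6.600×10⁻¹⁹ J.
Energy delivered: (88.3 W m⁻²)(24.0×10⁻⁴ m²)(3130 s) = 663.3 J.
Photons incident: 663.3 / 6.600×10⁻¹⁹ = 1.005×10²¹, i.e. 1.005×10²¹/6.022×10²³ = 0.001669 mol.
Φ = 6.97×10⁻⁴ mol / 0.001669 mol photons = 0.42.

Φ = 0.42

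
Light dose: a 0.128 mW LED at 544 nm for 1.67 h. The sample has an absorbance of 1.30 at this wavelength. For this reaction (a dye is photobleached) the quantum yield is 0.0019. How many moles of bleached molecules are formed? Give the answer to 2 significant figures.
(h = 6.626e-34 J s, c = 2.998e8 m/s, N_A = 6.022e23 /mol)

Photon energy at 544 nm: hc/λ = (6.626e-34)(2.998e8)/(544e-9) = 3.652e-19 J.
Energy delivered: (0.128 mW)(6012 s) = 0.7695 J.
Photons incident: 0.7695 / 3.652e-19 = 2.107e18, i.e. 2.107e18/6.022e23 = 3.499e-6 mol.
Fraction absorbed: 1 − 10^(−1.30) = 0.9499.
Photons absorbed: 0.9499 × 3.499e-6 = 3.324e-6 mol.
Product: Φ × n_abs = 0.0019 × 3.324e-6 = 6.316e-9 mol.

6.3e-9 mol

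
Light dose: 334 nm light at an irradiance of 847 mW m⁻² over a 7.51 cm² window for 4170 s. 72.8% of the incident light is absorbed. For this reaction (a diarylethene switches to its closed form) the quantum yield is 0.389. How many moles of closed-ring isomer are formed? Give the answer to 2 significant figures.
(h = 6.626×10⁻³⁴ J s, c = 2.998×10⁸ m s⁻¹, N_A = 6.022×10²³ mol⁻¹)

Photon energy at 334 nm: hc/λ = (6.626×10⁻³⁴)(2.998×10⁸)/(334×10⁻⁹) = 5.948×10⁻¹⁹ J.
Energy delivered: (847 mW m⁻²)(7.51×10⁻⁴ m²)(4170 s) = 2.653 J.
Photons incident: 2.653 / 5.948×10⁻¹⁹ = 4.460×10¹⁸, i.e. 4.460×10¹⁸/6.022×10²³ = 7.406×10⁻⁶ mol.
Photons absorbed: 0.728 × 7.406×10⁻⁶ = 5.392×10⁻⁶ mol.
Product: Φ × n_abs = 0.389 × 5.392×10⁻⁶ = 2.097×10⁻⁶ mol.

2.1×10⁻⁶ mol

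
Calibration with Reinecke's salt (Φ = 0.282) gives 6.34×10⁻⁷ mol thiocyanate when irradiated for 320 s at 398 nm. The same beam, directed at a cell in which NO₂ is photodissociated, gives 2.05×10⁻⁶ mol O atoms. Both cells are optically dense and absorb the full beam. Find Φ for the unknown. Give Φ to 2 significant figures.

Photons absorbed by the actinometer: 6.34×10⁻⁷ / 0.282 = 2.248×10⁻⁶ mol.
Φ(unknown) = 2.05×10⁻⁶ / 2.248×10⁻⁶ = 0.91.

Φ = 0.91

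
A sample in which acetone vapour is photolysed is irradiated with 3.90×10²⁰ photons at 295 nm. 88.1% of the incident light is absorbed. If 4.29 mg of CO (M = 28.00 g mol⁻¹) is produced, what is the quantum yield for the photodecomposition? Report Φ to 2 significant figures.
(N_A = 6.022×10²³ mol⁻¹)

Φ = 0.27

Product: 4.29 mg / 28.00 g mol⁻¹ = 1.532×10⁻⁴ mol.
Moles of photons: 3.90×10²⁰ / 6.022×10²³ = 6.476×10⁻⁴ mol.
Photons absorbed: 0.881 × 6.476×10⁻⁴ = 5.705×10⁻⁴ mol.
Φ = 1.532×10⁻⁴ mol / 5.705×10⁻⁴ mol photons = 0.27.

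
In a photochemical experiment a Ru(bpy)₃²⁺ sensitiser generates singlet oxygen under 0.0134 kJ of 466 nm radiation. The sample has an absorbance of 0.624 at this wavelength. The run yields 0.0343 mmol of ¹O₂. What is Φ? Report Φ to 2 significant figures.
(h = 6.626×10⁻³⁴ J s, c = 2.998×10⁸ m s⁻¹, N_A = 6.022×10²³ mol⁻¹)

Product: 0.0343 mmol = 3.43×10⁻⁵ mol.
Photon energy at 466 nm: hc/λ = (6.626×10⁻³⁴)(2.998×10⁸)/(466×10⁻⁹) = 4.263×10⁻¹⁹ J.
Incident energy: 0.0134 kJ = 13.4 J.
Photons incident: 13.4 / 4.263×10⁻¹⁹ = 3.143×10¹⁹, i.e. 3.143×10¹⁹/6.022×10²³ = 5.219×10⁻⁵ mol.
Fraction absorbed: 1 − 10^(−0.624) = 0.7623.
Photons absorbed: 0.7623 × 5.219×10⁻⁵ = 3.978×10⁻⁵ mol.
Φ = 3.43×10⁻⁵ mol / 3.978×10⁻⁵ mol photons = 0.86.

Φ = 0.86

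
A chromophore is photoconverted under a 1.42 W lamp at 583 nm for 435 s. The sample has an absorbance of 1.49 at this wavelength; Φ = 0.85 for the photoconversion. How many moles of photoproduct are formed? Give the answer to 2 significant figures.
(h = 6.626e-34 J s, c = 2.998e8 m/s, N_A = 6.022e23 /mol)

Photon energy at 583 nm: hc/λ = (6.626e-34)(2.998e8)/(583e-9) = 3.407e-19 J.
Energy delivered: (1.42 W)(435 s) = 617.7 J.
Photons incident: 617.7 / 3.407e-19 = 1.813e21, i.e. 1.813e21/6.022e23 = 0.003011 mol.
Fraction absorbed: 1 − 10^(−1.49) = 0.9676.
Photons absorbed: 0.9676 × 0.003011 = 0.002913 mol.
Product: Φ × n_abs = 0.85 × 0.002913 = 0.002476 mol.

0.0025 mol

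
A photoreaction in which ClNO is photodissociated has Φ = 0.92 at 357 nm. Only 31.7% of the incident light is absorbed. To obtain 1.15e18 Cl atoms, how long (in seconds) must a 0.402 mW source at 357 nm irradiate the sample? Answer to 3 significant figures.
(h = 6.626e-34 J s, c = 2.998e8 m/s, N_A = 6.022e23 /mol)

Product: 1.15e18 / 6.022e23 = 1.910e-6 mol.
Photons that must be absorbed: 1.910e-6 / 0.92 = 2.076e-6 mol.
Incident photons needed: 2.076e-6 / 0.317 = 6.549e-6 mol.
Photon energy: hc/λ = 5.564e-19 J; per mole, 3.351e5 J mol⁻¹.
Energy required: 6.549e-6 × 3.351e5 = 2.195 J.
Time: 2.195 J / 0.000402 W = 5460 s.

t ≈ 5460 s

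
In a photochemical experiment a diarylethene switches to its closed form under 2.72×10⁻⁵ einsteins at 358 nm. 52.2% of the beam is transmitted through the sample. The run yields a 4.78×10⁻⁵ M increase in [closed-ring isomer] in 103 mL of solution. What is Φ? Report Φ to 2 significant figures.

Φ = 0.38

Product: (4.78×10⁻⁵ M)(0.103 L) = 4.923×10⁻⁶ mol.
Fraction absorbed: 1 − 52.2/100 = 0.4780.
Photons absorbed: 0.4780 × 2.72×10⁻⁵ = 1.300×10⁻⁵ mol.
Φ = 4.923×10⁻⁶ mol / 1.300×10⁻⁵ mol photons = 0.38.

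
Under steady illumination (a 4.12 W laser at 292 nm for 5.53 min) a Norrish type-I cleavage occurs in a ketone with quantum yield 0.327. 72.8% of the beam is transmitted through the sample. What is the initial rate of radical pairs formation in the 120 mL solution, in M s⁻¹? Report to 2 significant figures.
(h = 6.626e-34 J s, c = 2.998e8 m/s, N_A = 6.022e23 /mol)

Photon energy at 292 nm: hc/λ = (6.626e-34)(2.998e8)/(292e-9) = 6.803e-19 J.
Energy delivered: (4.12 W)(331.8 s) = 1367 J.
Photons incident: 1367 / 6.803e-19 = 2.009e21, i.e. 2.009e21/6.022e23 = 0.003336 mol.
Fraction absorbed: 1 − 72.8/100 = 0.2720.
Photons absorbed: 0.2720 × 0.003336 = 9.074e-4 mol.
Product formed: 0.327 × 9.074e-4 = 2.967e-4 mol.
Rate: 2.967e-4 mol / (331.8 s × 0.12 L) = 7.5e-6 M s⁻¹.

7.5e-6 M s⁻¹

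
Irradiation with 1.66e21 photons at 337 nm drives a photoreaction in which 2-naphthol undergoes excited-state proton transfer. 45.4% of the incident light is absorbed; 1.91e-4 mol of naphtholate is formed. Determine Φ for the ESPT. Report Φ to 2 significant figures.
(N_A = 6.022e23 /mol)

Φ = 0.15

Moles of photons: 1.66e21 / 6.022e23 = 0.002757 mol.
Photons absorbed: 0.454 × 0.002757 = 0.001252 mol.
Φ = 1.91e-4 mol / 0.001252 mol photons = 0.15.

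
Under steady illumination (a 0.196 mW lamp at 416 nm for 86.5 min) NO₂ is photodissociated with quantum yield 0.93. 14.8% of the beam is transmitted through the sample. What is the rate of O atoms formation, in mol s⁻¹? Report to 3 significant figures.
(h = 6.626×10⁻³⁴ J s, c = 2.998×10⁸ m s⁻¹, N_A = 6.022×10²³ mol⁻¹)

Photon energy at 416 nm: hc/λ = (6.626×10⁻³⁴)(2.998×10⁸)/(416×10⁻⁹) = 4.775×10⁻¹⁹ J.
Energy delivered: (0.196 mW)(5190 s) = 1.017 J.
Photons incident: 1.017 / 4.775×10⁻¹⁹ = 2.130×10¹⁸, i.e. 2.130×10¹⁸/6.022×10²³ = 3.537×10⁻⁶ mol.
Fraction absorbed: 1 − 14.8/100 = 0.8520.
Photons absorbed: 0.8520 × 3.537×10⁻⁶ = 3.014×10⁻⁶ mol.
Product formed: 0.93 × 3.014×10⁻⁶ = 2.803×10⁻⁶ mol.
Rate: 2.803×10⁻⁶ / 5190 s = 5.40×10⁻¹⁰ mol s⁻¹.

5.40×10⁻¹⁰ mol s⁻¹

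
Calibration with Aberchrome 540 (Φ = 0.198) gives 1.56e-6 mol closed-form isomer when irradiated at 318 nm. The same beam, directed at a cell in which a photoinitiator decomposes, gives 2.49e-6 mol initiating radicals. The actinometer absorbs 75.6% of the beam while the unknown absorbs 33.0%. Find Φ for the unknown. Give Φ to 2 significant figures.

Φ = 0.72

Photons absorbed by the actinometer: 1.56e-6 / 0.198 = 7.879e-6 mol.
Incident flux: 7.879e-6 / 0.756 = 1.042e-5 einstein.
Absorbed by unknown: 0.330 × 1.042e-5 = 3.439e-6 mol.
Φ(unknown) = 2.49e-6 / 3.439e-6 = 0.72.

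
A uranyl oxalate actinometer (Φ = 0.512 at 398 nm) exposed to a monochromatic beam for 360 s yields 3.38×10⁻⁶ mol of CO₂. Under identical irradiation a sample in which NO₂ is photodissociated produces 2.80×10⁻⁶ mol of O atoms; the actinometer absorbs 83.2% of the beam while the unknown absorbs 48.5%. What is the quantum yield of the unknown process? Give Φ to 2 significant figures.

Photons absorbed by the actinometer: 3.38×10⁻⁶ / 0.512 = 6.602×10⁻⁶ mol.
Incident flux: 6.602×10⁻⁶ / 0.832 = 7.935×10⁻⁶ einstein.
Absorbed by unknown: 0.485 × 7.935×10⁻⁶ = 3.848×10⁻⁶ mol.
Φ(unknown) = 2.80×10⁻⁶ / 3.848×10⁻⁶ = 0.73.

Φ = 0.73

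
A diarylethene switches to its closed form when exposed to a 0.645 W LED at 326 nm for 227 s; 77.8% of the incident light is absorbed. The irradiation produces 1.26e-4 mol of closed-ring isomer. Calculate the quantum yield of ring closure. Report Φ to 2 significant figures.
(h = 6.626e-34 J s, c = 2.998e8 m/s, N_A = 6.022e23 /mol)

Photon energy at 326 nm: hc/λ = (6.626e-34)(2.998e8)/(326e-9) = 6.093e-19 J.
Energy delivered: (0.645 W)(227 s) = 146.4 J.
Photons incident: 146.4 / 6.093e-19 = 2.403e20, i.e. 2.403e20/6.022e23 = 3.990e-4 mol.
Photons absorbed: 0.778 × 3.990e-4 = 3.104e-4 mol.
Φ = 1.26e-4 mol / 3.104e-4 mol photons = 0.41.

Φ = 0.41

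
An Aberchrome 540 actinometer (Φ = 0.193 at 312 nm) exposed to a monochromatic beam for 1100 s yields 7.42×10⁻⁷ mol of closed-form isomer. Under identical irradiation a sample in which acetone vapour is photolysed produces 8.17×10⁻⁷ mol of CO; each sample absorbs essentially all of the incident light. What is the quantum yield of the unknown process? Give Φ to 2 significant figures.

Photons absorbed by the actinometer: 7.42×10⁻⁷ / 0.193 = 3.845×10⁻⁶ mol.
Φ(unknown) = 8.17×10⁻⁷ / 3.845×10⁻⁶ = 0.21.

Φ = 0.21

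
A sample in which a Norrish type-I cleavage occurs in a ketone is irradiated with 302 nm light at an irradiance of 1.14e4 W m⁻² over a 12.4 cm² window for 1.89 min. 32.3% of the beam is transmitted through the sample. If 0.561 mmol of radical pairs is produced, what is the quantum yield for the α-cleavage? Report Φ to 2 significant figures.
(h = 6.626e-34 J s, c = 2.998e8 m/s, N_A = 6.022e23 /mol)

Product: 0.561 mmol = 5.61e-4 mol.
Photon energy at 302 nm: hc/λ = (6.626e-34)(2.998e8)/(302e-9) = 6.578e-19 J.
Energy delivered: (1.14e4 W m⁻²)(12.4e-4 m²)(113.4 s) = 1603 J.
Photons incident: 1603 / 6.578e-19 = 2.437e21, i.e. 2.437e21/6.022e23 = 0.004047 mol.
Fraction absorbed: 1 − 32.3/100 = 0.6770.
Photons absorbed: 0.6770 × 0.004047 = 0.002740 mol.
Φ = 5.61e-4 mol / 0.002740 mol photons = 0.20.

Φ = 0.20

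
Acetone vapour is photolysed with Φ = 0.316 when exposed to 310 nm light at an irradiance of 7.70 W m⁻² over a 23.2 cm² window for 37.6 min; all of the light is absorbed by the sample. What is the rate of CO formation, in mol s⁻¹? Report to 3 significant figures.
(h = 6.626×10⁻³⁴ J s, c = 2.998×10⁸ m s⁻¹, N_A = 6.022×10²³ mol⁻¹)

Photon energy at 310 nm: hc/λ = (6.626×10⁻³⁴)(2.998×10⁸)/(310×10⁻⁹) = 6.408×10⁻¹⁹ J.
Energy delivered: (7.70 W m⁻²)(23.2×10⁻⁴ m²)(2256 s) = 40.30 J.
Photons incident: 40.30 / 6.408×10⁻¹⁹ = 6.289×10¹⁹, i.e. 6.289×10¹⁹/6.022×10²³ = 1.044×10⁻⁴ mol.
Product formed: 0.316 × 1.044×10⁻⁴ = 3.299×10⁻⁵ mol.
Rate: 3.299×10⁻⁵ / 2256 s = 1.46×10⁻⁸ mol s⁻¹.

1.46×10⁻⁸ mol s⁻¹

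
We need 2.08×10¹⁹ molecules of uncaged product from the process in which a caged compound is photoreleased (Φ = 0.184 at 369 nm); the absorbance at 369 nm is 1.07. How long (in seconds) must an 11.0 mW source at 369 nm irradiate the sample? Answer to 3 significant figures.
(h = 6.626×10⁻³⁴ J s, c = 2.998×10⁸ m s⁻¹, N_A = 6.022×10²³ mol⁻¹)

t ≈ 6050 s

Product: 2.08×10¹⁹ / 6.022×10²³ = 3.454×10⁻⁵ mol.
Photons that must be absorbed: 3.454×10⁻⁵ / 0.184 = 1.877×10⁻⁴ mol.
Fraction absorbed: 1 − 10^(−1.07) = 0.9149.
Incident photons needed: 1.877×10⁻⁴ / 0.9149 = 2.052×10⁻⁴ mol.
Photon energy: hc/λ = 5.383×10⁻¹⁹ J; per mole, 3.242×10⁵ J mol⁻¹.
Energy required: 2.052×10⁻⁴ × 3.242×10⁵ = 66.53 J.
Time: 66.53 J / 0.011 W = 6050 s.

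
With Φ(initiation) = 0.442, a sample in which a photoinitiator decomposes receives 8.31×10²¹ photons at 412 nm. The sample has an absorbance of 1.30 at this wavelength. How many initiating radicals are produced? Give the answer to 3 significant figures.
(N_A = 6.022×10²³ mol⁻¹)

3.49×10²¹ initiating radicals

Moles of photons: 8.31×10²¹ / 6.022×10²³ = 0.01380 mol.
Fraction absorbed: 1 − 10^(−1.30) = 0.9499.
Photons absorbed: 0.9499 × 0.01380 = 0.01311 mol.
Product: Φ × n_abs = 0.442 × 0.01311 = 0.005795 mol.
As a count: 0.005795 × 6.022×10²³ = 3.49×10²¹.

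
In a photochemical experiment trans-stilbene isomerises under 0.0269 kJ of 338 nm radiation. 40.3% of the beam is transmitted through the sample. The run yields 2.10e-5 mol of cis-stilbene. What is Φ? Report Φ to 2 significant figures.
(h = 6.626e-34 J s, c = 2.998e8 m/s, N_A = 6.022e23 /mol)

Photon energy at 338 nm: hc/λ = (6.626e-34)(2.998e8)/(338e-9) = 5.877e-19 J.
Incident energy: 0.0269 kJ = 26.9 J.
Photons incident: 26.9 / 5.877e-19 = 4.577e19, i.e. 4.577e19/6.022e23 = 7.600e-5 mol.
Fraction absorbed: 1 − 40.3/100 = 0.5970.
Photons absorbed: 0.5970 × 7.600e-5 = 4.537e-5 mol.
Φ = 2.10e-5 mol / 4.537e-5 mol photons = 0.46.

Φ = 0.46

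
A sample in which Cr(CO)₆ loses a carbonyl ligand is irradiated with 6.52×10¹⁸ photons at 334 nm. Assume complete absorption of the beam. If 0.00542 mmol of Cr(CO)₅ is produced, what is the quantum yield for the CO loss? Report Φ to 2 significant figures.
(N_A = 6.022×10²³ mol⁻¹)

Product: 0.00542 mmol = 5.42×10⁻⁶ mol.
Moles of photons: 6.52×10¹⁸ / 6.022×10²³ = 1.083×10⁻⁵ mol.
Φ = 5.42×10⁻⁶ mol / 1.083×10⁻⁵ mol photons = 0.50.

Φ = 0.50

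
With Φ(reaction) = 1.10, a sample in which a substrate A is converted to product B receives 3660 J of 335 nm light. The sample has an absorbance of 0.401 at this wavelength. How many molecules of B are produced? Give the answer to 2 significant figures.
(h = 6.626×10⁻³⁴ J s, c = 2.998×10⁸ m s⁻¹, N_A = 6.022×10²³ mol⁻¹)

4.1×10²¹ molecules

Photon energy at 335 nm: hc/λ = (6.626×10⁻³⁴)(2.998×10⁸)/(335×10⁻⁹) = 5.930×10⁻¹⁹ J.
Photons incident: 3660 / 5.930×10⁻¹⁹ = 6.172×10²¹, i.e. 6.172×10²¹/6.022×10²³ = 0.01025 mol.
Fraction absorbed: 1 − 10^(−0.401) = 0.6028.
Photons absorbed: 0.6028 × 0.01025 = 0.006179 mol.
Product: Φ × n_abs = 1.10 × 0.006179 = 0.006797 mol.
As a count: 0.006797 × 6.022×10²³ = 4.1×10²¹.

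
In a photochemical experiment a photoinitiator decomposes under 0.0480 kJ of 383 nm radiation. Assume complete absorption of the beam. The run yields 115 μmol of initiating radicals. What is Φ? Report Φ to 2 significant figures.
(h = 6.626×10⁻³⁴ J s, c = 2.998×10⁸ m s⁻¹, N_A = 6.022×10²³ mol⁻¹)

Product: 115 μmol = 1.15×10⁻⁴ mol.
Photon energy at 383 nm: hc/λ = (6.626×10⁻³⁴)(2.998×10⁸)/(383×10⁻⁹) = 5.187×10⁻¹⁹ J.
Incident energy: 0.0480 kJ = 48.0 J.
Photons incident: 48.0 / 5.187×10⁻¹⁹ = 9.254×10¹⁹, i.e. 9.254×10¹⁹/6.022×10²³ = 1.537×10⁻⁴ mol.
Φ = 1.15×10⁻⁴ mol / 1.537×10⁻⁴ mol photons = 0.75.

Φ = 0.75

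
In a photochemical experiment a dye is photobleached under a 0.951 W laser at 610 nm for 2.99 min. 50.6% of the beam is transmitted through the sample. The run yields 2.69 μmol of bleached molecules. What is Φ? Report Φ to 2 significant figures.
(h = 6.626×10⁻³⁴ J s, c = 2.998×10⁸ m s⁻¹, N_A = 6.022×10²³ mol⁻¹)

Φ = 0.0063

Product: 2.69 μmol = 2.69×10⁻⁶ mol.
Photon energy at 610 nm: hc/λ = (6.626×10⁻³⁴)(2.998×10⁸)/(610×10⁻⁹) = 3.257×10⁻¹⁹ J.
Energy delivered: (0.951 W)(179.4 s) = 170.6 J.
Photons incident: 170.6 / 3.257×10⁻¹⁹ = 5.238×10²⁰, i.e. 5.238×10²⁰/6.022×10²³ = 8.698×10⁻⁴ mol.
Fraction absorbed: 1 − 50.6/100 = 0.4940.
Photons absorbed: 0.4940 × 8.698×10⁻⁴ = 4.297×10⁻⁴ mol.
Φ = 2.69×10⁻⁶ mol / 4.297×10⁻⁴ mol photons = 0.0063.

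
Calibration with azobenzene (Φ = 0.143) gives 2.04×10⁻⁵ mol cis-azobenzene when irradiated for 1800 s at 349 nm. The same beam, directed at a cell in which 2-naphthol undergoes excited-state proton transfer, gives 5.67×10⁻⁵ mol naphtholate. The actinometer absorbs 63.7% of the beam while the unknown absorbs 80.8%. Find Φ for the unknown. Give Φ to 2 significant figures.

Photons absorbed by the actinometer: 2.04×10⁻⁵ / 0.143 = 1.427×10⁻⁴ mol.
Incident flux: 1.427×10⁻⁴ / 0.637 = 2.240×10⁻⁴ einstein.
Absorbed by unknown: 0.808 × 2.240×10⁻⁴ = 1.810×10⁻⁴ mol.
Φ(unknown) = 5.67×10⁻⁵ / 1.810×10⁻⁴ = 0.31.

Φ = 0.31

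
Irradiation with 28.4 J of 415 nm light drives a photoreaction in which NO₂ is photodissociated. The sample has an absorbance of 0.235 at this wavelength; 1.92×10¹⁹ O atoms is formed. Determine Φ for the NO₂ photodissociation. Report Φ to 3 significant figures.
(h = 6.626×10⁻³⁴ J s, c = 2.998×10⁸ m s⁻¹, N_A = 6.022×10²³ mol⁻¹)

Φ = 0.774

Product: 1.92×10¹⁹ / 6.022×10²³ = 3.188×10⁻⁵ mol.
Photon energy at 415 nm: hc/λ = (6.626×10⁻³⁴)(2.998×10⁸)/(415×10⁻⁹) = 4.787×10⁻¹⁹ J.
Photons incident: 28.4 / 4.787×10⁻¹⁹ = 5.933×10¹⁹, i.e. 5.933×10¹⁹/6.022×10²³ = 9.852×10⁻⁵ mol.
Fraction absorbed: 1 − 10^(−0.235) = 0.4179.
Photons absorbed: 0.4179 × 9.852×10⁻⁵ = 4.117×10⁻⁵ mol.
Φ = 3.188×10⁻⁵ mol / 4.117×10⁻⁵ mol photons = 0.774.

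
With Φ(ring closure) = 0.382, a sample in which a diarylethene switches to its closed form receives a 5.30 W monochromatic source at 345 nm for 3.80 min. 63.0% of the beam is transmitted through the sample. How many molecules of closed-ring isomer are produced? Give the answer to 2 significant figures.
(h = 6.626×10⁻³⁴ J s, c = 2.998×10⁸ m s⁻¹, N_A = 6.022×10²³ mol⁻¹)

3.0×10²⁰ molecules

Photon energy at 345 nm: hc/λ = (6.626×10⁻³⁴)(2.998×10⁸)/(345×10⁻⁹) = 5.758×10⁻¹⁹ J.
Energy delivered: (5.30 W)(228 s) = 1208 J.
Photons incident: 1208 / 5.758×10⁻¹⁹ = 2.098×10²¹, i.e. 2.098×10²¹/6.022×10²³ = 0.003484 mol.
Fraction absorbed: 1 − 63.0/100 = 0.3700.
Photons absorbed: 0.3700 × 0.003484 = 0.001289 mol.
Product: Φ × n_abs = 0.382 × 0.001289 = 4.924×10⁻⁴ mol.
As a count: 4.924×10⁻⁴ × 6.022×10²³ = 3.0×10²⁰.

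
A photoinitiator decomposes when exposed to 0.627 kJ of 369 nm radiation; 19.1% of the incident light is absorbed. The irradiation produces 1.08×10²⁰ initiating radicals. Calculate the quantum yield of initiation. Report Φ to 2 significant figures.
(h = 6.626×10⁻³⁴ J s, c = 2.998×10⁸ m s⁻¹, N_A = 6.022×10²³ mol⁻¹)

Product: 1.08×10²⁰ / 6.022×10²³ = 1.793×10⁻⁴ mol.
Photon energy at 369 nm: hc/λ = (6.626×10⁻³⁴)(2.998×10⁸)/(369×10⁻⁹) = 5.383×10⁻¹⁹ J.
Incident energy: 0.627 kJ = 627 J.
Photons incident: 627 / 5.383×10⁻¹⁹ = 1.165×10²¹, i.e. 1.165×10²¹/6.022×10²³ = 0.001935 mol.
Photons absorbed: 0.191 × 0.001935 = 3.696×10⁻⁴ mol.
Φ = 1.793×10⁻⁴ mol / 3.696×10⁻⁴ mol photons = 0.49.

Φ = 0.49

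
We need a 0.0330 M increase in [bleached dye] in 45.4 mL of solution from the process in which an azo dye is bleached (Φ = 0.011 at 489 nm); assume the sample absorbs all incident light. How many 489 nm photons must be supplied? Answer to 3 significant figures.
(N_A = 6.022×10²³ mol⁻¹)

8.20×10²² photons

Product: (0.0330 M)(0.0454 L) = 0.001498 mol.
Photons that must be absorbed: 0.001498 / 0.011 = 0.1362 mol.
Photon count: 0.1362 × 6.022×10²³ = 8.20×10²².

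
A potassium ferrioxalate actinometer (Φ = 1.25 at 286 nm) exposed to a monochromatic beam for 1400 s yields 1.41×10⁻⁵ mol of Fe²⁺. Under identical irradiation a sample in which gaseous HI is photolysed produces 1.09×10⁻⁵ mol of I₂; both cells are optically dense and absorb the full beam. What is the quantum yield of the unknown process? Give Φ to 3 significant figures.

Φ = 0.966

Photons absorbed by the actinometer: 1.41×10⁻⁵ / 1.25 = 1.128×10⁻⁵ mol.
Φ(unknown) = 1.09×10⁻⁵ / 1.128×10⁻⁵ = 0.966.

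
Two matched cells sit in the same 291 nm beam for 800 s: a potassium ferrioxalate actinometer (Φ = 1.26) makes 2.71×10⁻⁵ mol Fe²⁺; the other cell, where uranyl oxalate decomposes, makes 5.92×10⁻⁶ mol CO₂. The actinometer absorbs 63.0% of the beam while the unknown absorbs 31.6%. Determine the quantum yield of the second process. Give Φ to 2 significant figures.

Photons absorbed by the actinometer: 2.71×10⁻⁵ / 1.26 = 2.151×10⁻⁵ mol.
Incident flux: 2.151×10⁻⁵ / 0.630 = 3.414×10⁻⁵ einstein.
Absorbed by unknown: 0.316 × 3.414×10⁻⁵ = 1.079×10⁻⁵ mol.
Φ(unknown) = 5.92×10⁻⁶ / 1.079×10⁻⁵ = 0.55.

Φ = 0.55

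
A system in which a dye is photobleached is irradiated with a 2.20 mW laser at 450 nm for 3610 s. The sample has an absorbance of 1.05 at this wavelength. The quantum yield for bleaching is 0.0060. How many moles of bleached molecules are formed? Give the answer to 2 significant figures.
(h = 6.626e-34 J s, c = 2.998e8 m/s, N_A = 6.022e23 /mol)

1.6e-7 mol

Photon energy at 450 nm: hc/λ = (6.626e-34)(2.998e8)/(450e-9) = 4.414e-19 J.
Energy delivered: (2.20 mW)(3610 s) = 7.942 J.
Photons incident: 7.942 / 4.414e-19 = 1.799e19, i.e. 1.799e19/6.022e23 = 2.987e-5 mol.
Fraction absorbed: 1 − 10^(−1.05) = 0.9109.
Photons absorbed: 0.9109 × 2.987e-5 = 2.721e-5 mol.
Product: Φ × n_abs = 0.0060 × 2.721e-5 = 1.633e-7 mol.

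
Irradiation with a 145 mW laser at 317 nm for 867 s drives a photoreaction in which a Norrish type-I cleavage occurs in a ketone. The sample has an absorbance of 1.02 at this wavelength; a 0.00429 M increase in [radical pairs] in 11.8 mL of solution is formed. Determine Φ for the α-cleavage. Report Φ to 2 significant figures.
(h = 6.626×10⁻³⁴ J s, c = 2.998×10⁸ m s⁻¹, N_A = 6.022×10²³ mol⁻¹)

Φ = 0.17

Product: (0.00429 M)(0.0118 L) = 5.062×10⁻⁵ mol.
Photon energy at 317 nm: hc/λ = (6.626×10⁻³⁴)(2.998×10⁸)/(317×10⁻⁹) = 6.266×10⁻¹⁹ J.
Energy delivered: (145 mW)(867 s) = 125.7 J.
Photons incident: 125.7 / 6.266×10⁻¹⁹ = 2.006×10²⁰, i.e. 2.006×10²⁰/6.022×10²³ = 3.331×10⁻⁴ mol.
Fraction absorbed: 1 − 10^(−1.02) = 0.9045.
Photons absorbed: 0.9045 × 3.331×10⁻⁴ = 3.013×10⁻⁴ mol.
Φ = 5.062×10⁻⁵ mol / 3.013×10⁻⁴ mol photons = 0.17.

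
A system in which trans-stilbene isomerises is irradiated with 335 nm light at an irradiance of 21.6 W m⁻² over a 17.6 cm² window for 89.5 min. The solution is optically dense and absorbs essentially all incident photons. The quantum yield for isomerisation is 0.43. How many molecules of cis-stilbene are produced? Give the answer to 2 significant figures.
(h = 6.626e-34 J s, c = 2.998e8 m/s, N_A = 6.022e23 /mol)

1.5e20 molecules

Photon energy at 335 nm: hc/λ = (6.626e-34)(2.998e8)/(335e-9) = 5.930e-19 J.
Energy delivered: (21.6 W m⁻²)(17.6e-4 m²)(5370 s) = 204.1 J.
Photons incident: 204.1 / 5.930e-19 = 3.442e20, i.e. 3.442e20/6.022e23 = 5.716e-4 mol.
Product: Φ × n_abs = 0.43 × 5.716e-4 = 2.458e-4 mol.
As a count: 2.458e-4 × 6.022e23 = 1.5e20.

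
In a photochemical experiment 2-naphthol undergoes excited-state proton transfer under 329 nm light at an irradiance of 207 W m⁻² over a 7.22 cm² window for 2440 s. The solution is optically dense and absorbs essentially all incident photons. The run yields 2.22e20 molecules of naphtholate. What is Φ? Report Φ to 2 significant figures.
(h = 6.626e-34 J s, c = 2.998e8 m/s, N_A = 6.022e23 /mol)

Φ = 0.37

Product: 2.22e20 / 6.022e23 = 3.686e-4 mol.
Photon energy at 329 nm: hc/λ = (6.626e-34)(2.998e8)/(329e-9) = 6.038e-19 J.
Energy delivered: (207 W m⁻²)(7.22e-4 m²)(2440 s) = 364.7 J.
Photons incident: 364.7 / 6.038e-19 = 6.040e20, i.e. 6.040e20/6.022e23 = 0.001003 mol.
Φ = 3.686e-4 mol / 0.001003 mol photons = 0.37.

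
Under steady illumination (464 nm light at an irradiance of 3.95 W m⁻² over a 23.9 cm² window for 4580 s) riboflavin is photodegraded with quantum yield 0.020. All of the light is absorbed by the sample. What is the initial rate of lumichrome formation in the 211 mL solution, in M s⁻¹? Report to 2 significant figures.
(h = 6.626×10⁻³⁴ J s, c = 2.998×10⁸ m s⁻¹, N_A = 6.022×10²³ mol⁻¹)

3.5×10⁻⁹ M s⁻¹

Photon energy at 464 nm: hc/λ = (6.626×10⁻³⁴)(2.998×10⁸)/(464×10⁻⁹) = 4.281×10⁻¹⁹ J.
Energy delivered: (3.95 W m⁻²)(23.9×10⁻⁴ m²)(4580 s) = 43.24 J.
Photons incident: 43.24 / 4.281×10⁻¹⁹ = 1.010×10²⁰, i.e. 1.010×10²⁰/6.022×10²³ = 1.677×10⁻⁴ mol.
Product formed: 0.020 × 1.677×10⁻⁴ = 3.354×10⁻⁶ mol.
Rate: 3.354×10⁻⁶ mol / (4580 s × 0.211 L) = 3.5×10⁻⁹ M s⁻¹.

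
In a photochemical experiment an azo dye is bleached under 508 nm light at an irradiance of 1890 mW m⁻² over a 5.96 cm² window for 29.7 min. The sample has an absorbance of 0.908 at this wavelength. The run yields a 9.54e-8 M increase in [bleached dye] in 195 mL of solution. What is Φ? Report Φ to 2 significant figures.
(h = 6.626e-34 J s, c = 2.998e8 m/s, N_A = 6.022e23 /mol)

Product: (9.54e-8 M)(0.195 L) = 1.860e-8 mol.
Photon energy at 508 nm: hc/λ = (6.626e-34)(2.998e8)/(508e-9) = 3.910e-19 J.
Energy delivered: (1890 mW m⁻²)(5.96e-4 m²)(1782 s) = 2.007 J.
Photons incident: 2.007 / 3.910e-19 = 5.133e18, i.e. 5.133e18/6.022e23 = 8.524e-6 mol.
Fraction absorbed: 1 − 10^(−0.908) = 0.8764.
Photons absorbed: 0.8764 × 8.524e-6 = 7.470e-6 mol.
Φ = 1.860e-8 mol / 7.470e-6 mol photons = 0.0025.

Φ = 0.0025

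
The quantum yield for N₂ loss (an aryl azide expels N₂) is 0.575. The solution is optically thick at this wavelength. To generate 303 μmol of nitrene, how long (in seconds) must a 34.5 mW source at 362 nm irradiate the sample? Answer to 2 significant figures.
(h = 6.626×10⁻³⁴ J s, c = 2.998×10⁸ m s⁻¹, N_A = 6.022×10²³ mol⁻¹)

Product: 303 μmol = 3.03×10⁻⁴ mol.
Photons that must be absorbed: 3.03×10⁻⁴ / 0.575 = 5.270×10⁻⁴ mol.
Photon energy: hc/λ = 5.487×10⁻¹⁹ J; per mole, 3.304×10⁵ J mol⁻¹.
Energy required: 5.270×10⁻⁴ × 3.304×10⁵ = 174.1 J.
Time: 174.1 J / 0.0345 W = 5000 s.

t ≈ 5000 s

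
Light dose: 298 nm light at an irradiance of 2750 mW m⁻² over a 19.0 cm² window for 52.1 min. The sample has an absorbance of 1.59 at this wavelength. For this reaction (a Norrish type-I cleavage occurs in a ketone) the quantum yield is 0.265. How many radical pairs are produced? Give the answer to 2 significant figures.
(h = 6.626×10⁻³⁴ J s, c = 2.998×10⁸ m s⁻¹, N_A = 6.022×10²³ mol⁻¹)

6.3×10¹⁸ radical pairs

Photon energy at 298 nm: hc/λ = (6.626×10⁻³⁴)(2.998×10⁸)/(298×10⁻⁹) = 6.666×10⁻¹⁹ J.
Energy delivered: (2750 mW m⁻²)(19.0×10⁻⁴ m²)(3126 s) = 16.33 J.
Photons incident: 16.33 / 6.666×10⁻¹⁹ = 2.450×10¹⁹, i.e. 2.450×10¹⁹/6.022×10²³ = 4.068×10⁻⁵ mol.
Fraction absorbed: 1 − 10^(−1.59) = 0.9743.
Photons absorbed: 0.9743 × 4.068×10⁻⁵ = 3.963×10⁻⁵ mol.
Product: Φ × n_abs = 0.265 × 3.963×10⁻⁵ = 1.050×10⁻⁵ mol.
As a count: 1.050×10⁻⁵ × 6.022×10²³ = 6.3×10¹⁸.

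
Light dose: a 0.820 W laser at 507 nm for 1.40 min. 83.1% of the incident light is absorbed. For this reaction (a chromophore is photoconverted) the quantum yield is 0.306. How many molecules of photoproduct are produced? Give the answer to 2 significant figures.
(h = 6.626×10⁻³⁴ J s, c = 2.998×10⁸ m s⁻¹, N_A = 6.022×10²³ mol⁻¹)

4.5×10¹⁹ molecules

Photon energy at 507 nm: hc/λ = (6.626×10⁻³⁴)(2.998×10⁸)/(507×10⁻⁹) = 3.918×10⁻¹⁹ J.
Energy delivered: (0.820 W)(84 s) = 68.88 J.
Photons incident: 68.88 / 3.918×10⁻¹⁹ = 1.758×10²⁰, i.e. 1.758×10²⁰/6.022×10²³ = 2.919×10⁻⁴ mol.
Photons absorbed: 0.831 × 2.919×10⁻⁴ = 2.426×10⁻⁴ mol.
Product: Φ × n_abs = 0.306 × 2.426×10⁻⁴ = 7.424×10⁻⁵ mol.
As a count: 7.424×10⁻⁵ × 6.022×10²³ = 4.5×10¹⁹.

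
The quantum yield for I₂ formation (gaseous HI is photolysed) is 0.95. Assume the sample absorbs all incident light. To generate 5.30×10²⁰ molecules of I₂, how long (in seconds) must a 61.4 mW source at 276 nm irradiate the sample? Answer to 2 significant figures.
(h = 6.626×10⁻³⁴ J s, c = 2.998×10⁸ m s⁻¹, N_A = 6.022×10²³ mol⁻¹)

t ≈ 6500 s

Product: 5.30×10²⁰ / 6.022×10²³ = 8.801×10⁻⁴ mol.
Photons that must be absorbed: 8.801×10⁻⁴ / 0.95 = 9.264×10⁻⁴ mol.
Photon energy: hc/λ = 7.197×10⁻¹⁹ J; per mole, 4.334×10⁵ J mol⁻¹.
Energy required: 9.264×10⁻⁴ × 4.334×10⁵ = 401.5 J.
Time: 401.5 J / 0.0614 W = 6500 s.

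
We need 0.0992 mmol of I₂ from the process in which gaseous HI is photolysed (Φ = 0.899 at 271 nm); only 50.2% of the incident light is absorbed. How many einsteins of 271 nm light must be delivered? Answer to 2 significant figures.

Product: 0.0992 mmol = 9.92e-5 mol.
Photons that must be absorbed: 9.92e-5 / 0.899 = 1.103e-4 mol.
Incident photons needed: 1.103e-4 / 0.502 = 2.197e-4 mol.

2.2e-4 einstein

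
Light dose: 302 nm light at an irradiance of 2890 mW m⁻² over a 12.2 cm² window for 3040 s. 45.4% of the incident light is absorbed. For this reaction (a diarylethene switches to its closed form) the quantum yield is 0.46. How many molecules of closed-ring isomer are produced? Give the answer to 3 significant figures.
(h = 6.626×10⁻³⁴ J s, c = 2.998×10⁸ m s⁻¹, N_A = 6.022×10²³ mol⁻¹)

Photon energy at 302 nm: hc/λ = (6.626×10⁻³⁴)(2.998×10⁸)/(302×10⁻⁹) = 6.578×10⁻¹⁹ J.
Energy delivered: (2890 mW m⁻²)(12.2×10⁻⁴ m²)(3040 s) = 10.72 J.
Photons incident: 10.72 / 6.578×10⁻¹⁹ = 1.630×10¹⁹, i.e. 1.630×10¹⁹/6.022×10²³ = 2.707×10⁻⁵ mol.
Photons absorbed: 0.454 × 2.707×10⁻⁵ = 1.229×10⁻⁵ mol.
Product: Φ × n_abs = 0.46 × 1.229×10⁻⁵ = 5.653×10⁻⁶ mol.
As a count: 5.653×10⁻⁶ × 6.022×10²³ = 3.40×10¹⁸.

3.40×10¹⁸ molecules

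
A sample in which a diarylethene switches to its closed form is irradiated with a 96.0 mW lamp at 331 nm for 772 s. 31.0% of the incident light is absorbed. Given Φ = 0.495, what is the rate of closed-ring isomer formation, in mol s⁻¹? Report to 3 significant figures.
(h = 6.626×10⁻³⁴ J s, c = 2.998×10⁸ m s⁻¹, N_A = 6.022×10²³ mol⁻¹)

4.08×10⁻⁸ mol s⁻¹

Photon energy at 331 nm: hc/λ = (6.626×10⁻³⁴)(2.998×10⁸)/(331×10⁻⁹) = 6.001×10⁻¹⁹ J.
Energy delivered: (96.0 mW)(772 s) = 74.11 J.
Photons incident: 74.11 / 6.001×10⁻¹⁹ = 1.235×10²⁰, i.e. 1.235×10²⁰/6.022×10²³ = 2.051×10⁻⁴ mol.
Photons absorbed: 0.310 × 2.051×10⁻⁴ = 6.358×10⁻⁵ mol.
Product formed: 0.495 × 6.358×10⁻⁵ = 3.147×10⁻⁵ mol.
Rate: 3.147×10⁻⁵ / 772 s = 4.08×10⁻⁸ mol s⁻¹.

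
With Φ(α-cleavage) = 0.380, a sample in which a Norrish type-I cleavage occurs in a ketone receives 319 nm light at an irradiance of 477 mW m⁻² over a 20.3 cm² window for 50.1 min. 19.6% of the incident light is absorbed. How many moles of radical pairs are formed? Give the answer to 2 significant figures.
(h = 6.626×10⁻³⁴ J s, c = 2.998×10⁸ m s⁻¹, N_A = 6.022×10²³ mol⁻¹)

5.8×10⁻⁷ mol

Photon energy at 319 nm: hc/λ = (6.626×10⁻³⁴)(2.998×10⁸)/(319×10⁻⁹) = 6.227×10⁻¹⁹ J.
Energy delivered: (477 mW m⁻²)(20.3×10⁻⁴ m²)(3006 s) = 2.911 J.
Photons incident: 2.911 / 6.227×10⁻¹⁹ = 4.675×10¹⁸, i.e. 4.675×10¹⁸/6.022×10²³ = 7.763×10⁻⁶ mol.
Photons absorbed: 0.196 × 7.763×10⁻⁶ = 1.522×10⁻⁶ mol.
Product: Φ × n_abs = 0.380 × 1.522×10⁻⁶ = 5.784×10⁻⁷ mol.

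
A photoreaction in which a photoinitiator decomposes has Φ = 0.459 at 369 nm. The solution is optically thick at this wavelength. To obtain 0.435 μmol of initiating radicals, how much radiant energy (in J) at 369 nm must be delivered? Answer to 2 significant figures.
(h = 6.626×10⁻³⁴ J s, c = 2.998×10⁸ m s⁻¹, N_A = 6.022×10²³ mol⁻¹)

0.31 J

Product: 0.435 μmol = 4.35×10⁻⁷ mol.
Photons that must be absorbed: 4.35×10⁻⁷ / 0.459 = 9.477×10⁻⁷ mol.
Photon energy: hc/λ = 5.383×10⁻¹⁹ J; per mole, 3.242×10⁵ J mol⁻¹.
Energy required: 9.477×10⁻⁷ × 3.242×10⁵ = 0.31 J.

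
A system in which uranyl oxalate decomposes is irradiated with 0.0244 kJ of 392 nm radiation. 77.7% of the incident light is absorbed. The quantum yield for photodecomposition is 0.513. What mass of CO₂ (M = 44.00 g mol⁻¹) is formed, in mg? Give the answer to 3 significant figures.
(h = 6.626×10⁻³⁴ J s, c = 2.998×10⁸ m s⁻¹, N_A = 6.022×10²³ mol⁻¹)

Photon energy at 392 nm: hc/λ = (6.626×10⁻³⁴)(2.998×10⁸)/(392×10⁻⁹) = 5.068×10⁻¹⁹ J.
Incident energy: 0.0244 kJ = 24.4 J.
Photons incident: 24.4 / 5.068×10⁻¹⁹ = 4.815×10¹⁹, i.e. 4.815×10¹⁹/6.022×10²³ = 7.996×10⁻⁵ mol.
Photons absorbed: 0.777 × 7.996×10⁻⁵ = 6.213×10⁻⁵ mol.
Product: Φ × n_abs = 0.513 × 6.213×10⁻⁵ = 3.187×10⁻⁵ mol.
Mass: 3.187×10⁻⁵ × 44.00 = 0.001402 g = 1.40 mg.

1.40 mg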